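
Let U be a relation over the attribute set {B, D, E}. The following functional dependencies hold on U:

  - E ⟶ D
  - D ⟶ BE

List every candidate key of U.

D, E

{D}⁺: D→BE adds B, E → {B, D, E}.
{E}⁺: E→D adds D; D→BE adds B → {B, D, E}.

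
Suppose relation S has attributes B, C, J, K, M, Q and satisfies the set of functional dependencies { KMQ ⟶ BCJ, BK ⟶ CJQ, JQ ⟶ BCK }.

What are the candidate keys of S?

{B, K, M}, {J, M, Q}, {K, M, Q}

Attribute M never appears on the right-hand side of any dependency, so M must belong to every candidate key.
{M}⁺ = {M}, which is not all of the schema, so we must add further attributes.
{B, K, M}⁺: BK→CJQ adds C, J, Q → {B, C, J, K, M, Q}. Minimal: {K, M}⁺ = {K, M}; {B, M}⁺ = {B, M}; {B, K}⁺ = {B, C, J, K, Q} — none reach the full schema.
{J, M, Q}⁺: JQ→BCK adds B, C, K → {B, C, J, K, M, Q}. Minimal: {M, Q}⁺ = {M, Q}; {J, Q}⁺ = {B, C, J, K, Q}; {J, M}⁺ = {J, M} — none reach the full schema.
{K, M, Q}⁺: KMQ→BCJ adds B, C, J → {B, C, J, K, M, Q}. Minimal: {M, Q}⁺ = {M, Q}; {K, Q}⁺ = {K, Q}; {K, M}⁺ = {K, M} — none reach the full schema.
Any other superkey contains one of these as a subset, so there are no further candidate keys.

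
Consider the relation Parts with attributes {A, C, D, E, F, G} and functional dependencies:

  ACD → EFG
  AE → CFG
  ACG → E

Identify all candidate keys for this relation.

Attributes A, D never appear on any right-hand side, so every candidate key must contain {A, D}.
{A, D}⁺ = {A, D}, which is not all of the schema, so we must add further attributes.
{A, C, D}⁺: ACD→EFG adds E, F, G → {A, C, D, E, F, G}.
{A, D, E}⁺: AE→CFG adds C, F, G → {A, C, D, E, F, G}.
Any other superkey contains one of these as a subset, so there are no further candidate keys.

ACD, ADE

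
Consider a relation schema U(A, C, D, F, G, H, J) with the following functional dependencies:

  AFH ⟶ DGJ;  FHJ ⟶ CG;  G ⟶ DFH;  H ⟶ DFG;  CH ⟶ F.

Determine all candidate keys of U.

Attribute A never appears on the right-hand side of any dependency, so A must belong to every candidate key.
{A}⁺ = {A}, which is not all of the schema, so we must add further attributes.
{A, G}⁺: G→DFH adds D, F, H; AFH→DGJ adds J; FHJ→CG adds C → {A, C, D, F, G, H, J}. Minimal: {G}⁺ = {D, F, G, H}; {A}⁺ = {A} — none reach the full schema.
{A, H}⁺: H→DFG adds D, F, G; AFH→DGJ adds J; FHJ→CG adds C → {A, C, D, F, G, H, J}. Minimal: {H}⁺ = {D, F, G, H}; {A}⁺ = {A} — none reach the full schema.

{A, G}, {A, H}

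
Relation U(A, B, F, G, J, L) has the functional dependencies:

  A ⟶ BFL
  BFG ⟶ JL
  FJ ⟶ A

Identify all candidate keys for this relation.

Attribute G never appears on the right-hand side of any dependency, so G must belong to every candidate key.
{G}⁺ = {G}, which is not all of the schema, so we must add further attributes.
{A, G}⁺: A→BFL adds B, F, L; BFG→JL adds J → {A, B, F, G, J, L}. Minimal: {G}⁺ = {G}; {A}⁺ = {A, B, F, L} — none reach the full schema.
{B, F, G}⁺: BFG→JL adds J, L; FJ→A adds A → {A, B, F, G, J, L}. Minimal: {F, G}⁺ = {F, G}; {B, G}⁺ = {B, G}; {B, F}⁺ = {B, F} — none reach the full schema.
{F, G, J}⁺: FJ→A adds A; A→BFL adds B, L → {A, B, F, G, J, L}. Minimal: {G, J}⁺ = {G, J}; {F, J}⁺ = {A, B, F, J, L}; {F, G}⁺ = {F, G} — none reach the full schema.

AG, BFG, FGJ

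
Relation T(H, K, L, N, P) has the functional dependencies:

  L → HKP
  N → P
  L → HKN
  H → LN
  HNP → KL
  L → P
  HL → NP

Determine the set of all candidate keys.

(H), (L)

{H}⁺: H→LN adds L, N; L→P adds P; L→HKP adds K → {H, K, L, N, P}.
{L}⁺: L→HKP adds H, K, P; L→HKN adds N → {H, K, L, N, P}.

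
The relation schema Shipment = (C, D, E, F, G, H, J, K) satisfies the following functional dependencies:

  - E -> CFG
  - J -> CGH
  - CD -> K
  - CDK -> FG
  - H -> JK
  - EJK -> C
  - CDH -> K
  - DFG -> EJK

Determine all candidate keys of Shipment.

Attribute D never appears on the right-hand side of any dependency, so D must belong to every candidate key.
{D}⁺ = {D}, which is not all of the schema, so we must add further attributes.
{C, D}⁺: CD→K adds K; CDK→FG adds F, G; DFG→EJK adds E, J; J→CGH adds H → {C, D, E, F, G, H, J, K}.
{D, E}⁺: E→CFG adds C, F, G; CD→K adds K; DFG→EJK adds J; J→CGH adds H → {C, D, E, F, G, H, J, K}.
{D, H}⁺: H→JK adds J, K; J→CGH adds C, G; CDK→FG adds F; DFG→EJK adds E → {C, D, E, F, G, H, J, K}.
{D, J}⁺: J→CGH adds C, G, H; CD→K adds K; CDK→FG adds F; DFG→EJK adds E → {C, D, E, F, G, H, J, K}.
{D, F, G}⁺: DFG→EJK adds E, J, K; E→CFG adds C; J→CGH adds H → {C, D, E, F, G, H, J, K}.

{C, D}; {D, E}; {D, H}; {D, J}; {D, F, G}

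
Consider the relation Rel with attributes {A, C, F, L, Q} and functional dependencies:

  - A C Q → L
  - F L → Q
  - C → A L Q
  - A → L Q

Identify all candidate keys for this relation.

{C, F}

Attributes C, F never appear on any right-hand side, so every candidate key must contain {C, F}.
{C, F}⁺ = {A, C, F, L, Q}, which is all of the schema, so {C, F} is the only candidate key.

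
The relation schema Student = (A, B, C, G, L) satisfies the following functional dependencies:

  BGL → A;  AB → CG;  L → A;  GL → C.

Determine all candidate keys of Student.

Attributes B, L never appear on any right-hand side, so every candidate key must contain {B, L}.
{B, L}⁺ = {A, B, C, G, L}, which is all of the schema, so {B, L} is the only candidate key.

BL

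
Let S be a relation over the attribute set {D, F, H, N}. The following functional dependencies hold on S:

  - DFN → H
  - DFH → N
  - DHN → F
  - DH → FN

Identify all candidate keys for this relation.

Attribute D never appears on the right-hand side of any dependency, so D must belong to every candidate key.
{D}⁺ = {D}, which is not all of the schema, so we must add further attributes.
{D, H}⁺: DH→FN adds F, N → {D, F, H, N}. Minimal: {H}⁺ = {H}; {D}⁺ = {D} — none reach the full schema.
{D, F, N}⁺: DFN→H adds H → {D, F, H, N}. Minimal: {F, N}⁺ = {F, N}; {D, N}⁺ = {D, N}; {D, F}⁺ = {D, F} — none reach the full schema.
Any other superkey contains one of these as a subset, so there are no further candidate keys.

{D, H}; {D, F, N}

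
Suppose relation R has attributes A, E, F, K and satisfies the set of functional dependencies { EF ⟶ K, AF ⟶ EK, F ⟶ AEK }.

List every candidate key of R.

{F}⁺: F→AEK adds A, E, K → {A, E, F, K}.

(F)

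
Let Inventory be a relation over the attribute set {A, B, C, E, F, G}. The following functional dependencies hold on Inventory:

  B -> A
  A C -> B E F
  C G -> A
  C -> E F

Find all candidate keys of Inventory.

Attributes C, G never appear on any right-hand side, so every candidate key must contain {C, G}.
{C, G}⁺ = {A, B, C, E, F, G}, which is all of the schema, so {C, G} is the only candidate key.

(C, G)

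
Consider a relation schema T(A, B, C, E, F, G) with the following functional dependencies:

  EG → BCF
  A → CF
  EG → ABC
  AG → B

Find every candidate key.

EG

Attributes E, G never appear on any right-hand side, so every candidate key must contain {E, G}.
{E, G}⁺ = {A, B, C, E, F, G}, which is all of the schema, so {E, G} is the only candidate key.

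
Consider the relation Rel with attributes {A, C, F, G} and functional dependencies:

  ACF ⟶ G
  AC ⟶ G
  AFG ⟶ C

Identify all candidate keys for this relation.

Attributes A, F never appear on any right-hand side, so every candidate key must contain {A, F}.
{A, F}⁺ = {A, F}, which is not all of the schema, so we must add further attributes.
{A, C, F}⁺: ACF→G adds G → {A, C, F, G}. Minimal: {C, F}⁺ = {C, F}; {A, F}⁺ = {A, F}; {A, C}⁺ = {A, C, G} — none reach the full schema.
{A, F, G}⁺: AFG→C adds C → {A, C, F, G}. Minimal: {F, G}⁺ = {F, G}; {A, G}⁺ = {A, G}; {A, F}⁺ = {A, F} — none reach the full schema.
Any other superkey contains one of these as a subset, so there are no further candidate keys.

{A, C, F}, {A, F, G}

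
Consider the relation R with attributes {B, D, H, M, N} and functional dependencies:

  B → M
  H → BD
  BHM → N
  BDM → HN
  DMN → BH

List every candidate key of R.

H, BD, DMN

{H}⁺: H→BD adds B, D; B→M adds M; BHM→N adds N → {B, D, H, M, N}.
{B, D}⁺: B→M adds M; BDM→HN adds H, N → {B, D, H, M, N}. Minimal: {D}⁺ = {D}; {B}⁺ = {B, M} — none reach the full schema.
{D, M, N}⁺: DMN→BH adds B, H → {B, D, H, M, N}. Minimal: {M, N}⁺ = {M, N}; {D, N}⁺ = {D, N}; {D, M}⁺ = {D, M} — none reach the full schema.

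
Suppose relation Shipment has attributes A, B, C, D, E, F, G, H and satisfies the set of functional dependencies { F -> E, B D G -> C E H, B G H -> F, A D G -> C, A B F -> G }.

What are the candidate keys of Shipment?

ABDF, ABDG

Attributes A, B, D never appear on any right-hand side, so every candidate key must contain {A, B, D}.
{A, B, D}⁺ = {A, B, D}, which is not all of the schema, so we must add further attributes.
{A, B, D, F}⁺: F→E adds E; ABF→G adds G; BDG→CEH adds C, H → {A, B, C, D, E, F, G, H}.
{A, B, D, G}⁺: BDG→CEH adds C, E, H; BGH→F adds F → {A, B, C, D, E, F, G, H}.
Any other superkey contains one of these as a subset, so there are no further candidate keys.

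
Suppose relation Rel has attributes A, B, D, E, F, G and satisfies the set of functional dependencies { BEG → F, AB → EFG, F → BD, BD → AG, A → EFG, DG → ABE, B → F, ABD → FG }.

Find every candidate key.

(A); (B); (F); (D, G)

{A}⁺: A→EFG adds E, F, G; F→BD adds B, D → {A, B, D, E, F, G}.
{B}⁺: B→F adds F; F→BD adds D; BD→AG adds A, G; A→EFG adds E → {A, B, D, E, F, G}.
{F}⁺: F→BD adds B, D; BD→AG adds A, G; A→EFG adds E → {A, B, D, E, F, G}.
{D, G}⁺: DG→ABE adds A, B, E; B→F adds F → {A, B, D, E, F, G}. Minimal: {G}⁺ = {G}; {D}⁺ = {D} — none reach the full schema.
Any other superkey contains one of these as a subset, so there are no further candidate keys.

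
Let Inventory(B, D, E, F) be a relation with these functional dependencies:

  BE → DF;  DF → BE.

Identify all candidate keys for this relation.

{B, E}, {D, F}

{B, E}⁺: BE→DF adds D, F → {B, D, E, F}. Minimal: {E}⁺ = {E}; {B}⁺ = {B} — none reach the full schema.
{D, F}⁺: DF→BE adds B, E → {B, D, E, F}. Minimal: {F}⁺ = {F}; {D}⁺ = {D} — none reach the full schema.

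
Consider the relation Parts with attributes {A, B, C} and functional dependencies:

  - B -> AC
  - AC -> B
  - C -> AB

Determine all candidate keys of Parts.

{B}; {C}

{B}⁺: B→AC adds A, C → {A, B, C}.
{C}⁺: C→AB adds A, B → {A, B, C}.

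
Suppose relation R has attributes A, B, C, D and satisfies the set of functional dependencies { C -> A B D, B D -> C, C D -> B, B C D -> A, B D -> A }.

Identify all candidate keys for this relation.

(C); (B, D)

{C}⁺: C→ABD adds A, B, D → {A, B, C, D}.
{B, D}⁺: BD→C adds C; BCD→A adds A → {A, B, C, D}. Minimal: {D}⁺ = {D}; {B}⁺ = {B} — none reach the full schema.
Any other superkey contains one of these as a subset, so there are no further candidate keys.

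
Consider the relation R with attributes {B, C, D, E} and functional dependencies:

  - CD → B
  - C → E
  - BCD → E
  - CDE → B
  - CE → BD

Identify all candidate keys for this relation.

Attribute C never appears on the right-hand side of any dependency, so C must belong to every candidate key.
{C}⁺ = {B, C, D, E}, which is all of the schema, so {C} is the only candidate key.

(C)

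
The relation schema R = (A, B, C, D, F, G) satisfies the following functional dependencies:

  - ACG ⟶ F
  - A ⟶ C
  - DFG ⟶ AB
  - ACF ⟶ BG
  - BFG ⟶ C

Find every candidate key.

Attribute D never appears on the right-hand side of any dependency, so D must belong to every candidate key.
{D}⁺ = {D}, which is not all of the schema, so we must add further attributes.
{A, D, F}⁺: A→C adds C; ACF→BG adds B, G → {A, B, C, D, F, G}. Minimal: {D, F}⁺ = {D, F}; {A, F}⁺ = {A, B, C, F, G}; {A, D}⁺ = {A, C, D} — none reach the full schema.
{A, D, G}⁺: A→C adds C; ACG→F adds F; DFG→AB adds B → {A, B, C, D, F, G}. Minimal: {D, G}⁺ = {D, G}; {A, G}⁺ = {A, B, C, F, G}; {A, D}⁺ = {A, C, D} — none reach the full schema.
{D, F, G}⁺: DFG→AB adds A, B; BFG→C adds C → {A, B, C, D, F, G}. Minimal: {F, G}⁺ = {F, G}; {D, G}⁺ = {D, G}; {D, F}⁺ = {D, F} — none reach the full schema.

(A, D, F), (A, D, G), (D, F, G)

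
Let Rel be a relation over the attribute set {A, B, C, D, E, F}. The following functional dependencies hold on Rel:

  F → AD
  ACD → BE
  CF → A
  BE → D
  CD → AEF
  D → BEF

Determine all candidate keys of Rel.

{C, D}⁺: CD→AEF adds A, E, F; D→BEF adds B → {A, B, C, D, E, F}. Minimal: {D}⁺ = {A, B, D, E, F}; {C}⁺ = {C} — none reach the full schema.
{C, F}⁺: F→AD adds A, D; ACD→BE adds B, E → {A, B, C, D, E, F}. Minimal: {F}⁺ = {A, B, D, E, F}; {C}⁺ = {C} — none reach the full schema.
{B, C, E}⁺: BE→D adds D; CD→AEF adds A, F → {A, B, C, D, E, F}. Minimal: {C, E}⁺ = {C, E}; {B, E}⁺ = {A, B, D, E, F}; {B, C}⁺ = {B, C} — none reach the full schema.

{C, D}; {C, F}; {B, C, E}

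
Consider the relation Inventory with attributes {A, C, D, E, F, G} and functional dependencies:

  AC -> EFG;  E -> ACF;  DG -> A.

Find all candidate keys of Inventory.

{D, E}; {A, C, D}; {C, D, G}

{D, E}⁺: E→ACF adds A, C, F; AC→EFG adds G → {A, C, D, E, F, G}. Minimal: {E}⁺ = {A, C, E, F, G}; {D}⁺ = {D} — none reach the full schema.
{A, C, D}⁺: AC→EFG adds E, F, G → {A, C, D, E, F, G}. Minimal: {C, D}⁺ = {C, D}; {A, D}⁺ = {A, D}; {A, C}⁺ = {A, C, E, F, G} — none reach the full schema.
{C, D, G}⁺: DG→A adds A; AC→EFG adds E, F → {A, C, D, E, F, G}. Minimal: {D, G}⁺ = {A, D, G}; {C, G}⁺ = {C, G}; {C, D}⁺ = {C, D} — none reach the full schema.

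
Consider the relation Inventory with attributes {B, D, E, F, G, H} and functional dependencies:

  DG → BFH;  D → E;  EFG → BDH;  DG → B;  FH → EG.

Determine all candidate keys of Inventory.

{D, G}, {F, H}, {E, F, G}

{D, G}⁺: DG→BFH adds B, F, H; D→E adds E → {B, D, E, F, G, H}.
{F, H}⁺: FH→EG adds E, G; EFG→BDH adds B, D → {B, D, E, F, G, H}.
{E, F, G}⁺: EFG→BDH adds B, D, H → {B, D, E, F, G, H}.
Any other superkey contains one of these as a subset, so there are no further candidate keys.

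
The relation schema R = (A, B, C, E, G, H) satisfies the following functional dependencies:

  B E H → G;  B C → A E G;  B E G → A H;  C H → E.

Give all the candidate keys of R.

(B, C)

Attributes B, C never appear on any right-hand side, so every candidate key must contain {B, C}.
{B, C}⁺ = {A, B, C, E, G, H}, which is all of the schema, so {B, C} is the only candidate key.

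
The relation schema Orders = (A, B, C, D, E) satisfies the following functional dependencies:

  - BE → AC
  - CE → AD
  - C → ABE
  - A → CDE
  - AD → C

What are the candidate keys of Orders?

{A}, {C}, {B, E}

{A}⁺: A→CDE adds C, D, E; C→ABE adds B → {A, B, C, D, E}.
{C}⁺: C→ABE adds A, B, E; A→CDE adds D → {A, B, C, D, E}.
{B, E}⁺: BE→AC adds A, C; CE→AD adds D → {A, B, C, D, E}. Minimal: {E}⁺ = {E}; {B}⁺ = {B} — none reach the full schema.
Any other superkey contains one of these as a subset, so there are no further candidate keys.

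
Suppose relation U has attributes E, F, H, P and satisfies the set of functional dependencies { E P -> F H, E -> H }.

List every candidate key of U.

Attributes E, P never appear on any right-hand side, so every candidate key must contain {E, P}.
{E, P}⁺ = {E, F, H, P}, which is all of the schema, so {E, P} is the only candidate key.

{E, P}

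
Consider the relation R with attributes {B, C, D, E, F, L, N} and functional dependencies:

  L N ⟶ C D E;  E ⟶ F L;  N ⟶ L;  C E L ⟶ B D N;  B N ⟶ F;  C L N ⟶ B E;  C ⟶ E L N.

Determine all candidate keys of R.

{C}⁺: C→ELN adds E, L, N; LN→CDE adds D; E→FL adds F; CEL→BDN adds B → {B, C, D, E, F, L, N}.
{N}⁺: N→L adds L; LN→CDE adds C, D, E; E→FL adds F; CEL→BDN adds B → {B, C, D, E, F, L, N}.

C, N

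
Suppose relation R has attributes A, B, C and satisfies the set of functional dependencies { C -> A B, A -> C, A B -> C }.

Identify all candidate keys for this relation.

{A}⁺: A→C adds C; C→AB adds B → {A, B, C}.
{C}⁺: C→AB adds A, B → {A, B, C}.

(A), (C)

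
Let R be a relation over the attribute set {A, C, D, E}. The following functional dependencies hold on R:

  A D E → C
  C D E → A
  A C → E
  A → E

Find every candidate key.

{A, D}, {C, D, E}

Attribute D never appears on the right-hand side of any dependency, so D must belong to every candidate key.
{D}⁺ = {D}, which is not all of the schema, so we must add further attributes.
{A, D}⁺: A→E adds E; ADE→C adds C → {A, C, D, E}. Minimal: {D}⁺ = {D}; {A}⁺ = {A, E} — none reach the full schema.
{C, D, E}⁺: CDE→A adds A → {A, C, D, E}. Minimal: {D, E}⁺ = {D, E}; {C, E}⁺ = {C, E}; {C, D}⁺ = {C, D} — none reach the full schema.
Any other superkey contains one of these as a subset, so there are no further candidate keys.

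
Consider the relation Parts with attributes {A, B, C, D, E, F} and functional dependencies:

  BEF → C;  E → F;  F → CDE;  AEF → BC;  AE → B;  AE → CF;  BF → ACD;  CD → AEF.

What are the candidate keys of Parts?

{E}⁺: E→F adds F; F→CDE adds C, D; CD→AEF adds A; AEF→BC adds B → {A, B, C, D, E, F}.
{F}⁺: F→CDE adds C, D, E; CD→AEF adds A; AEF→BC adds B → {A, B, C, D, E, F}.
{C, D}⁺: CD→AEF adds A, E, F; AEF→BC adds B → {A, B, C, D, E, F}.

(E), (F), (C, D)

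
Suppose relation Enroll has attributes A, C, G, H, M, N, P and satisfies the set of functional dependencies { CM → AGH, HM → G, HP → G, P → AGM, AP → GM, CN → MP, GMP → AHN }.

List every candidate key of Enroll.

Attribute C never appears on the right-hand side of any dependency, so C must belong to every candidate key.
{C}⁺ = {C}, which is not all of the schema, so we must add further attributes.
{C, N}⁺: CN→MP adds M, P; CM→AGH adds A, G, H → {A, C, G, H, M, N, P}.
{C, P}⁺: P→AGM adds A, G, M; GMP→AHN adds H, N → {A, C, G, H, M, N, P}.
Any other superkey contains one of these as a subset, so there are no further candidate keys.

(C, N); (C, P)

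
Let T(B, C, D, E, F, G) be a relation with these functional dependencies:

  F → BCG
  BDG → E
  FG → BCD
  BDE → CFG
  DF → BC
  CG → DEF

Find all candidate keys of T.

{F}; {C, G}; {B, D, E}; {B, D, G}

{F}⁺: F→BCG adds B, C, G; FG→BCD adds D; CG→DEF adds E → {B, C, D, E, F, G}.
{C, G}⁺: CG→DEF adds D, E, F; F→BCG adds B → {B, C, D, E, F, G}. Minimal: {G}⁺ = {G}; {C}⁺ = {C} — none reach the full schema.
{B, D, E}⁺: BDE→CFG adds C, F, G → {B, C, D, E, F, G}. Minimal: {D, E}⁺ = {D, E}; {B, E}⁺ = {B, E}; {B, D}⁺ = {B, D} — none reach the full schema.
{B, D, G}⁺: BDG→E adds E; BDE→CFG adds C, F → {B, C, D, E, F, G}. Minimal: {D, G}⁺ = {D, G}; {B, G}⁺ = {B, G}; {B, D}⁺ = {B, D} — none reach the full schema.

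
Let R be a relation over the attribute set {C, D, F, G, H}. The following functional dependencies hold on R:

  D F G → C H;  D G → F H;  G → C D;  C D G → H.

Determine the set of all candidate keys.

{G}

Attribute G never appears on the right-hand side of any dependency, so G must belong to every candidate key.
{G}⁺ = {C, D, F, G, H}, which is all of the schema, so {G} is the only candidate key.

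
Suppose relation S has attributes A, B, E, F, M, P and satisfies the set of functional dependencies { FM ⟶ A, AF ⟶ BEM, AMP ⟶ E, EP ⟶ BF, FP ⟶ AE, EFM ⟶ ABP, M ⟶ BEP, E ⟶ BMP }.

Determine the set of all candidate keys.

{E}; {M}; {A, F}; {F, P}

{E}⁺: E→BMP adds B, M, P; EP→BF adds F; FP→AE adds A → {A, B, E, F, M, P}.
{M}⁺: M→BEP adds B, E, P; EP→BF adds F; FP→AE adds A → {A, B, E, F, M, P}.
{A, F}⁺: AF→BEM adds B, E, M; EFM→ABP adds P → {A, B, E, F, M, P}.
{F, P}⁺: FP→AE adds A, E; E→BMP adds B, M → {A, B, E, F, M, P}.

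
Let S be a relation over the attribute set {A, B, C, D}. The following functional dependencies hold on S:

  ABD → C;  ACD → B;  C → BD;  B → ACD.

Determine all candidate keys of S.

(B); (C)

{B}⁺: B→ACD adds A, C, D → {A, B, C, D}.
{C}⁺: C→BD adds B, D; B→ACD adds A → {A, B, C, D}.
Any other superkey contains one of these as a subset, so there are no further candidate keys.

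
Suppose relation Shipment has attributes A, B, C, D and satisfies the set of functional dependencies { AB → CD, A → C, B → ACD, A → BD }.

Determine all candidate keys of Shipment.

A, B

{A}⁺: A→C adds C; A→BD adds B, D → {A, B, C, D}.
{B}⁺: B→ACD adds A, C, D → {A, B, C, D}.
Any other superkey contains one of these as a subset, so there are no further candidate keys.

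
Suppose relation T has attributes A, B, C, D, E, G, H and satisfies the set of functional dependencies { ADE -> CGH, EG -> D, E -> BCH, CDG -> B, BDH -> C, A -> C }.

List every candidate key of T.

{A, D, E}, {A, E, G}

Attributes A, E never appear on any right-hand side, so every candidate key must contain {A, E}.
{A, E}⁺ = {A, B, C, E, H}, which is not all of the schema, so we must add further attributes.
{A, D, E}⁺: ADE→CGH adds C, G, H; E→BCH adds B → {A, B, C, D, E, G, H}. Minimal: {D, E}⁺ = {B, C, D, E, H}; {A, E}⁺ = {A, B, C, E, H}; {A, D}⁺ = {A, C, D} — none reach the full schema.
{A, E, G}⁺: EG→D adds D; E→BCH adds B, C, H → {A, B, C, D, E, G, H}. Minimal: {E, G}⁺ = {B, C, D, E, G, H}; {A, G}⁺ = {A, C, G}; {A, E}⁺ = {A, B, C, E, H} — none reach the full schema.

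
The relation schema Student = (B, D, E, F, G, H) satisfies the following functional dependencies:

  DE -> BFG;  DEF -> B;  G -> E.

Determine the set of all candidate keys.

Attributes D, H never appear on any right-hand side, so every candidate key must contain {D, H}.
{D, H}⁺ = {D, H}, which is not all of the schema, so we must add further attributes.
{D, E, H}⁺: DE→BFG adds B, F, G → {B, D, E, F, G, H}.
{D, G, H}⁺: G→E adds E; DE→BFG adds B, F → {B, D, E, F, G, H}.
Any other superkey contains one of these as a subset, so there are no further candidate keys.

DEH, DGH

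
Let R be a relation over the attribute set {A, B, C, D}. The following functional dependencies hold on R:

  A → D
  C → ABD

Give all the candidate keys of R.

(C)

Attribute C never appears on the right-hand side of any dependency, so C must belong to every candidate key.
{C}⁺ = {A, B, C, D}, which is all of the schema, so {C} is the only candidate key.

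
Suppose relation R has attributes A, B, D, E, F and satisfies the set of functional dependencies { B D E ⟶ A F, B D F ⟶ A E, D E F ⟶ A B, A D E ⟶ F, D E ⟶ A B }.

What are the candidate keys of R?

{D, E}, {B, D, F}

Attribute D never appears on the right-hand side of any dependency, so D must belong to every candidate key.
{D}⁺ = {D}, which is not all of the schema, so we must add further attributes.
{D, E}⁺: DE→AB adds A, B; BDE→AF adds F → {A, B, D, E, F}. Minimal: {E}⁺ = {E}; {D}⁺ = {D} — none reach the full schema.
{B, D, F}⁺: BDF→AE adds A, E → {A, B, D, E, F}. Minimal: {D, F}⁺ = {D, F}; {B, F}⁺ = {B, F}; {B, D}⁺ = {B, D} — none reach the full schema.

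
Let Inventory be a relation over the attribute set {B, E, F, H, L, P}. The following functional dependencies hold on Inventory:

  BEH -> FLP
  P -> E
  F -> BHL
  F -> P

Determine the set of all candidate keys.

{F}⁺: F→BHL adds B, H, L; F→P adds P; P→E adds E → {B, E, F, H, L, P}.
{B, E, H}⁺: BEH→FLP adds F, L, P → {B, E, F, H, L, P}. Minimal: {E, H}⁺ = {E, H}; {B, H}⁺ = {B, H}; {B, E}⁺ = {B, E} — none reach the full schema.
{B, H, P}⁺: P→E adds E; BEH→FLP adds F, L → {B, E, F, H, L, P}. Minimal: {H, P}⁺ = {E, H, P}; {B, P}⁺ = {B, E, P}; {B, H}⁺ = {B, H} — none reach the full schema.

{F}, {B, E, H}, {B, H, P}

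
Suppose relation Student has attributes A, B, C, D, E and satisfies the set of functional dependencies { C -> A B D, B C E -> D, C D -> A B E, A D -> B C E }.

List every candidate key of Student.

{C}; {A, D}

{C}⁺: C→ABD adds A, B, D; CD→ABE adds E → {A, B, C, D, E}.
{A, D}⁺: AD→BCE adds B, C, E → {A, B, C, D, E}.
Any other superkey contains one of these as a subset, so there are no further candidate keys.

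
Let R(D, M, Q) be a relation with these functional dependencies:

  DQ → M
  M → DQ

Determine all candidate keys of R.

M, DQ

{M}⁺: M→DQ adds D, Q → {D, M, Q}.
{D, Q}⁺: DQ→M adds M → {D, M, Q}.
Any other superkey contains one of these as a subset, so there are no further candidate keys.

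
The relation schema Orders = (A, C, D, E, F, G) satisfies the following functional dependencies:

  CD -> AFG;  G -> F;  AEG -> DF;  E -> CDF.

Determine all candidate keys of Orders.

E

{E}⁺: E→CDF adds C, D, F; CD→AFG adds A, G → {A, C, D, E, F, G}.
No other minimal superkey exists.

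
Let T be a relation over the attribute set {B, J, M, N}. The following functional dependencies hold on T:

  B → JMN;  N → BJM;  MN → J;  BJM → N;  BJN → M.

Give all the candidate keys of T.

{B}⁺: B→JMN adds J, M, N → {B, J, M, N}.
{N}⁺: N→BJM adds B, J, M → {B, J, M, N}.

(B), (N)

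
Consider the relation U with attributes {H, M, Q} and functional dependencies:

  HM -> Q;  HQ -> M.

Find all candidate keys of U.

Attribute H never appears on the right-hand side of any dependency, so H must belong to every candidate key.
{H}⁺ = {H}, which is not all of the schema, so we must add further attributes.
{H, M}⁺: HM→Q adds Q → {H, M, Q}. Minimal: {M}⁺ = {M}; {H}⁺ = {H} — none reach the full schema.
{H, Q}⁺: HQ→M adds M → {H, M, Q}. Minimal: {Q}⁺ = {Q}; {H}⁺ = {H} — none reach the full schema.
Any other superkey contains one of these as a subset, so there are no further candidate keys.

HM, HQ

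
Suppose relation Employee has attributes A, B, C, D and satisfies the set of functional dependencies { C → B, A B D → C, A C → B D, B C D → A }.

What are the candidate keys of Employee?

{A, C}⁺: C→B adds B; AC→BD adds D → {A, B, C, D}.
{C, D}⁺: C→B adds B; BCD→A adds A → {A, B, C, D}.
{A, B, D}⁺: ABD→C adds C → {A, B, C, D}.

AC; CD; ABD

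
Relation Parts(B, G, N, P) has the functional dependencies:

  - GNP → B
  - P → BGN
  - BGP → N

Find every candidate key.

Attribute P never appears on the right-hand side of any dependency, so P must belong to every candidate key.
{P}⁺ = {B, G, N, P}, which is all of the schema, so {P} is the only candidate key.

(P)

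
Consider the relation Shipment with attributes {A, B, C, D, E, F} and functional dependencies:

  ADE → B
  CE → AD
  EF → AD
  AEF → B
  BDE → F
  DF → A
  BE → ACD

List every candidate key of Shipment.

Attribute E never appears on the right-hand side of any dependency, so E must belong to every candidate key.
{E}⁺ = {E}, which is not all of the schema, so we must add further attributes.
{B, E}⁺: BE→ACD adds A, C, D; BDE→F adds F → {A, B, C, D, E, F}.
{C, E}⁺: CE→AD adds A, D; ADE→B adds B; BDE→F adds F → {A, B, C, D, E, F}.
{E, F}⁺: EF→AD adds A, D; AEF→B adds B; BE→ACD adds C → {A, B, C, D, E, F}.
{A, D, E}⁺: ADE→B adds B; BDE→F adds F; BE→ACD adds C → {A, B, C, D, E, F}.
Any other superkey contains one of these as a subset, so there are no further candidate keys.

(B, E), (C, E), (E, F), (A, D, E)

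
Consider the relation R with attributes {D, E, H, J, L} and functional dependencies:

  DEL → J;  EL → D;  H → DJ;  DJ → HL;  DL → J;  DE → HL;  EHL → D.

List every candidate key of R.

Attribute E never appears on the right-hand side of any dependency, so E must belong to every candidate key.
{E}⁺ = {E}, which is not all of the schema, so we must add further attributes.
{D, E}⁺: DE→HL adds H, L; DEL→J adds J → {D, E, H, J, L}. Minimal: {E}⁺ = {E}; {D}⁺ = {D} — none reach the full schema.
{E, H}⁺: H→DJ adds D, J; DJ→HL adds L → {D, E, H, J, L}. Minimal: {H}⁺ = {D, H, J, L}; {E}⁺ = {E} — none reach the full schema.
{E, L}⁺: EL→D adds D; DL→J adds J; DE→HL adds H → {D, E, H, J, L}. Minimal: {L}⁺ = {L}; {E}⁺ = {E} — none reach the full schema.
Any other superkey contains one of these as a subset, so there are no further candidate keys.

(D, E), (E, H), (E, L)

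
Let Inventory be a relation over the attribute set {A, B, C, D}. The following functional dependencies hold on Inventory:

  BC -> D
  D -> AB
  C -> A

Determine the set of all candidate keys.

{B, C}⁺: BC→D adds D; D→AB adds A → {A, B, C, D}. Minimal: {C}⁺ = {A, C}; {B}⁺ = {B} — none reach the full schema.
{C, D}⁺: D→AB adds A, B → {A, B, C, D}. Minimal: {D}⁺ = {A, B, D}; {C}⁺ = {A, C} — none reach the full schema.
Any other superkey contains one of these as a subset, so there are no further candidate keys.

(B, C), (C, D)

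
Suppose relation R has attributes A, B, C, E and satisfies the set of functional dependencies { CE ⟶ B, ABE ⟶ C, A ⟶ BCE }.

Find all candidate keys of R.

Attribute A never appears on the right-hand side of any dependency, so A must belong to every candidate key.
{A}⁺ = {A, B, C, E}, which is all of the schema, so {A} is the only candidate key.

(A)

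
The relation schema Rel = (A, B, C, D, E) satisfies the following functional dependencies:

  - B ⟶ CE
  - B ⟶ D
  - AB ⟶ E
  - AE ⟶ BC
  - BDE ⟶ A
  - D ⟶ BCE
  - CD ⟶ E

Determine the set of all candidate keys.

{B}⁺: B→CE adds C, E; B→D adds D; BDE→A adds A → {A, B, C, D, E}.
{D}⁺: D→BCE adds B, C, E; BDE→A adds A → {A, B, C, D, E}.
{A, E}⁺: AE→BC adds B, C; B→D adds D → {A, B, C, D, E}. Minimal: {E}⁺ = {E}; {A}⁺ = {A} — none reach the full schema.

{B}, {D}, {A, E}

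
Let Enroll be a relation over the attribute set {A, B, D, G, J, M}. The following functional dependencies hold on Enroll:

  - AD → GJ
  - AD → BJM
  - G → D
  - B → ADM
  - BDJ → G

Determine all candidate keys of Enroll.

{B}, {A, D}, {A, G}

{B}⁺: B→ADM adds A, D, M; AD→GJ adds G, J → {A, B, D, G, J, M}.
{A, D}⁺: AD→GJ adds G, J; AD→BJM adds B, M → {A, B, D, G, J, M}. Minimal: {D}⁺ = {D}; {A}⁺ = {A} — none reach the full schema.
{A, G}⁺: G→D adds D; AD→GJ adds J; AD→BJM adds B, M → {A, B, D, G, J, M}. Minimal: {G}⁺ = {D, G}; {A}⁺ = {A} — none reach the full schema.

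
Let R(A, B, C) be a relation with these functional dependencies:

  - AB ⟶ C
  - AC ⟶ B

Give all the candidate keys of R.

(A, B), (A, C)

{A, B}⁺: AB→C adds C → {A, B, C}. Minimal: {B}⁺ = {B}; {A}⁺ = {A} — none reach the full schema.
{A, C}⁺: AC→B adds B → {A, B, C}. Minimal: {C}⁺ = {C}; {A}⁺ = {A} — none reach the full schema.
Any other superkey contains one of these as a subset, so there are no further candidate keys.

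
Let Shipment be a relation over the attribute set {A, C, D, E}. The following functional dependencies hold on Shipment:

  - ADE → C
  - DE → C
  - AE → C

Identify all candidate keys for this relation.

{A, D, E}

Attributes A, D, E never appear on any right-hand side, so every candidate key must contain {A, D, E}.
{A, D, E}⁺ = {A, C, D, E}, which is all of the schema, so {A, D, E} is the only candidate key.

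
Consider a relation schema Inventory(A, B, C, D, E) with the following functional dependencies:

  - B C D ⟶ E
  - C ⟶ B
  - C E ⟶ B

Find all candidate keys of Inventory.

Attributes A, C, D never appear on any right-hand side, so every candidate key must contain {A, C, D}.
{A, C, D}⁺ = {A, B, C, D, E}, which is all of the schema, so {A, C, D} is the only candidate key.

{A, C, D}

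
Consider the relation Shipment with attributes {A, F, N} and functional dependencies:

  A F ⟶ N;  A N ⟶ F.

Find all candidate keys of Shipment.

Attribute A never appears on the right-hand side of any dependency, so A must belong to every candidate key.
{A}⁺ = {A}, which is not all of the schema, so we must add further attributes.
{A, F}⁺: AF→N adds N → {A, F, N}. Minimal: {F}⁺ = {F}; {A}⁺ = {A} — none reach the full schema.
{A, N}⁺: AN→F adds F → {A, F, N}. Minimal: {N}⁺ = {N}; {A}⁺ = {A} — none reach the full schema.
Any other superkey contains one of these as a subset, so there are no further candidate keys.

AF, AN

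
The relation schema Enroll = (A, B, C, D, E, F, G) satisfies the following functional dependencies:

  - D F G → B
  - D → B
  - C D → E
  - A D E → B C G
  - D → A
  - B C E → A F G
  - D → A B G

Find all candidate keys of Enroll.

{C, D}; {D, E}

Attribute D never appears on the right-hand side of any dependency, so D must belong to every candidate key.
{D}⁺ = {A, B, D, G}, which is not all of the schema, so we must add further attributes.
{C, D}⁺: D→B adds B; CD→E adds E; D→A adds A; BCE→AFG adds F, G → {A, B, C, D, E, F, G}.
{D, E}⁺: D→B adds B; D→A adds A; D→ABG adds G; ADE→BCG adds C; BCE→AFG adds F → {A, B, C, D, E, F, G}.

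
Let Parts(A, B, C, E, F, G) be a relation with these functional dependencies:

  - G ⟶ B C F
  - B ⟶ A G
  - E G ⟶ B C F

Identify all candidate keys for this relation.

{B, E}, {E, G}

Attribute E never appears on the right-hand side of any dependency, so E must belong to every candidate key.
{E}⁺ = {E}, which is not all of the schema, so we must add further attributes.
{B, E}⁺: B→AG adds A, G; EG→BCF adds C, F → {A, B, C, E, F, G}. Minimal: {E}⁺ = {E}; {B}⁺ = {A, B, C, F, G} — none reach the full schema.
{E, G}⁺: G→BCF adds B, C, F; B→AG adds A → {A, B, C, E, F, G}. Minimal: {G}⁺ = {A, B, C, F, G}; {E}⁺ = {E} — none reach the full schema.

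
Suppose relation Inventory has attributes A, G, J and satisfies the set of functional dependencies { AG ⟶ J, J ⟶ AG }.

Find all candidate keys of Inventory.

{J}, {A, G}

{J}⁺: J→AG adds A, G → {A, G, J}.
{A, G}⁺: AG→J adds J → {A, G, J}. Minimal: {G}⁺ = {G}; {A}⁺ = {A} — none reach the full schema.
Any other superkey contains one of these as a subset, so there are no further candidate keys.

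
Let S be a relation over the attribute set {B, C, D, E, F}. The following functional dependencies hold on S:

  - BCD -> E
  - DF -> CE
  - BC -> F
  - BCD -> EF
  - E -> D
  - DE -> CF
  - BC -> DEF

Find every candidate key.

Attribute B never appears on the right-hand side of any dependency, so B must belong to every candidate key.
{B}⁺ = {B}, which is not all of the schema, so we must add further attributes.
{B, C}⁺: BC→F adds F; BC→DEF adds D, E → {B, C, D, E, F}. Minimal: {C}⁺ = {C}; {B}⁺ = {B} — none reach the full schema.
{B, E}⁺: E→D adds D; DE→CF adds C, F → {B, C, D, E, F}. Minimal: {E}⁺ = {C, D, E, F}; {B}⁺ = {B} — none reach the full schema.
{B, D, F}⁺: DF→CE adds C, E → {B, C, D, E, F}. Minimal: {D, F}⁺ = {C, D, E, F}; {B, F}⁺ = {B, F}; {B, D}⁺ = {B, D} — none reach the full schema.
Any other superkey contains one of these as a subset, so there are no further candidate keys.

{B, C}, {B, E}, {B, D, F}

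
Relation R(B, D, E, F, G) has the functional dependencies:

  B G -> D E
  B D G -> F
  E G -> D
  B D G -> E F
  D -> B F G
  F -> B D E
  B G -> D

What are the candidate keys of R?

{D}⁺: D→BFG adds B, F, G; F→BDE adds E → {B, D, E, F, G}.
{F}⁺: F→BDE adds B, D, E; D→BFG adds G → {B, D, E, F, G}.
{B, G}⁺: BG→DE adds D, E; BDG→F adds F → {B, D, E, F, G}. Minimal: {G}⁺ = {G}; {B}⁺ = {B} — none reach the full schema.
{E, G}⁺: EG→D adds D; D→BFG adds B, F → {B, D, E, F, G}. Minimal: {G}⁺ = {G}; {E}⁺ = {E} — none reach the full schema.

D, F, BG, EG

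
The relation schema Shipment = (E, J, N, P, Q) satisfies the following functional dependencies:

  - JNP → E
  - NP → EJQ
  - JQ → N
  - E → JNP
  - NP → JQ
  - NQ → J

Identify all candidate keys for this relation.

{E}, {N, P}, {J, P, Q}

{E}⁺: E→JNP adds J, N, P; NP→JQ adds Q → {E, J, N, P, Q}.
{N, P}⁺: NP→EJQ adds E, J, Q → {E, J, N, P, Q}. Minimal: {P}⁺ = {P}; {N}⁺ = {N} — none reach the full schema.
{J, P, Q}⁺: JQ→N adds N; JNP→E adds E → {E, J, N, P, Q}. Minimal: {P, Q}⁺ = {P, Q}; {J, Q}⁺ = {J, N, Q}; {J, P}⁺ = {J, P} — none reach the full schema.
Any other superkey contains one of these as a subset, so there are no further candidate keys.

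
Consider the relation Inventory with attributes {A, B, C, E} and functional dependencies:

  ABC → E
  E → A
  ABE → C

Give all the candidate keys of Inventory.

Attribute B never appears on the right-hand side of any dependency, so B must belong to every candidate key.
{B}⁺ = {B}, which is not all of the schema, so we must add further attributes.
{B, E}⁺: E→A adds A; ABE→C adds C → {A, B, C, E}.
{A, B, C}⁺: ABC→E adds E → {A, B, C, E}.

(B, E); (A, B, C)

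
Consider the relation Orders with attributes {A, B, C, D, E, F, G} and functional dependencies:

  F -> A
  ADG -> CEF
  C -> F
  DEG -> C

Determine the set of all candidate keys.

ABDG; BCDG; BDEG; BDFG

{A, B, D, G}⁺: ADG→CEF adds C, E, F → {A, B, C, D, E, F, G}. Minimal: {B, D, G}⁺ = {B, D, G}; {A, D, G}⁺ = {A, C, D, E, F, G}; {A, B, G}⁺ = {A, B, G}; … — none reach the full schema.
{B, C, D, G}⁺: C→F adds F; F→A adds A; ADG→CEF adds E → {A, B, C, D, E, F, G}. Minimal: {C, D, G}⁺ = {A, C, D, E, F, G}; {B, D, G}⁺ = {B, D, G}; {B, C, G}⁺ = {A, B, C, F, G}; … — none reach the full schema.
{B, D, E, G}⁺: DEG→C adds C; C→F adds F; F→A adds A → {A, B, C, D, E, F, G}. Minimal: {D, E, G}⁺ = {A, C, D, E, F, G}; {B, E, G}⁺ = {B, E, G}; {B, D, G}⁺ = {B, D, G}; … — none reach the full schema.
{B, D, F, G}⁺: F→A adds A; ADG→CEF adds C, E → {A, B, C, D, E, F, G}. Minimal: {D, F, G}⁺ = {A, C, D, E, F, G}; {B, F, G}⁺ = {A, B, F, G}; {B, D, G}⁺ = {B, D, G}; … — none reach the full schema.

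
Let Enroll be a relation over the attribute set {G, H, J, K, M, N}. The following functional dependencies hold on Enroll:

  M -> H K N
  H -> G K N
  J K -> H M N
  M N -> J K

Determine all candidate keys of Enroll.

(M); (H, J); (J, K)

{M}⁺: M→HKN adds H, K, N; H→GKN adds G; MN→JK adds J → {G, H, J, K, M, N}.
{H, J}⁺: H→GKN adds G, K, N; JK→HMN adds M → {G, H, J, K, M, N}. Minimal: {J}⁺ = {J}; {H}⁺ = {G, H, K, N} — none reach the full schema.
{J, K}⁺: JK→HMN adds H, M, N; H→GKN adds G → {G, H, J, K, M, N}. Minimal: {K}⁺ = {K}; {J}⁺ = {J} — none reach the full schema.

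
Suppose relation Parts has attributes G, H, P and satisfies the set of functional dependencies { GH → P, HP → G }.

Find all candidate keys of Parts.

(G, H); (H, P)

Attribute H never appears on the right-hand side of any dependency, so H must belong to every candidate key.
{H}⁺ = {H}, which is not all of the schema, so we must add further attributes.
{G, H}⁺: GH→P adds P → {G, H, P}. Minimal: {H}⁺ = {H}; {G}⁺ = {G} — none reach the full schema.
{H, P}⁺: HP→G adds G → {G, H, P}. Minimal: {P}⁺ = {P}; {H}⁺ = {H} — none reach the full schema.
Any other superkey contains one of these as a subset, so there are no further candidate keys.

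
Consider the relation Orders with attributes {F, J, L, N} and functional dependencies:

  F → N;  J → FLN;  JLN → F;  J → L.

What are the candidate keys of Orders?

J

Attribute J never appears on the right-hand side of any dependency, so J must belong to every candidate key.
{J}⁺ = {F, J, L, N}, which is all of the schema, so {J} is the only candidate key.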